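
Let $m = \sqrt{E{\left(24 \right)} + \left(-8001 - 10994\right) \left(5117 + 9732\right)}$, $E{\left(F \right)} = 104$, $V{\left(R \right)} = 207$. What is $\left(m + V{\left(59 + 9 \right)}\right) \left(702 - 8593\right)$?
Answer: $-1633437 - 7891 i \sqrt{282056651} \approx -1.6334 \cdot 10^{6} - 1.3253 \cdot 10^{8} i$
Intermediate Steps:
$m = i \sqrt{282056651}$ ($m = \sqrt{104 + \left(-8001 - 10994\right) \left(5117 + 9732\right)} = \sqrt{104 - 282056755} = \sqrt{-282056651} = i \sqrt{282056651} \approx 16795.0 i$)
$\left(m + V{\left(59 + 9 \right)}\right) \left(702 - 8593\right) = \left(i \sqrt{282056651} + 207\right) \left(702 - 8593\right) = \left(207 + i \sqrt{282056651}\right) \left(702 - 8593\right) = \left(207 + i \sqrt{282056651}\right) \left(-7891\right) = -1633437 - 7891 i \sqrt{282056651}$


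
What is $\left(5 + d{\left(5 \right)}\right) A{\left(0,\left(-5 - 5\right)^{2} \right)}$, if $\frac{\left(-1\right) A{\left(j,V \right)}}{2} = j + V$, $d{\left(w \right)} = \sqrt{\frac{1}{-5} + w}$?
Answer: $-1000 - 80 \sqrt{30} \approx -1438.2$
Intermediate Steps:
$d{\left(w \right)} = \sqrt{- \frac{1}{5} + w}$
$A{\left(j,V \right)} = - 2 V - 2 j$ ($A{\left(j,V \right)} = - 2 \left(j + V\right) = - 2 \left(V + j\right) = - 2 V - 2 j$)
$\left(5 + d{\left(5 \right)}\right) A{\left(0,\left(-5 - 5\right)^{2} \right)} = \left(5 + \frac{\sqrt{-5 + 25 \cdot 5}}{5}\right) \left(- 2 \left(-5 - 5\right)^{2} - 0\right) = \left(5 + \frac{\sqrt{-5 + 125}}{5}\right) \left(- 2 \left(-10\right)^{2} + 0\right) = \left(5 + \frac{\sqrt{120}}{5}\right) \left(\left(-2\right) 100 + 0\right) = \left(5 + \frac{2 \sqrt{30}}{5}\right) \left(-200 + 0\right) = \left(5 + \frac{2 \sqrt{30}}{5}\right) \left(-200\right) = -1000 - 80 \sqrt{30}$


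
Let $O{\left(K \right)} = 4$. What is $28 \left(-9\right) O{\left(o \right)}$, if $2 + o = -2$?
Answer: $-1008$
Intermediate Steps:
$o = -4$ ($o = -2 - 2 = -4$)
$28 \left(-9\right) O{\left(o \right)} = 28 \left(-9\right) 4 = \left(-252\right) 4 = -1008$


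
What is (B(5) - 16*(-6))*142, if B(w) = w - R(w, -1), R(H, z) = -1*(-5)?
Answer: 13632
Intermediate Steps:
R(H, z) = 5
B(w) = -5 + w (B(w) = w - 1*5 = w - 5 = -5 + w)
(B(5) - 16*(-6))*142 = ((-5 + 5) - 16*(-6))*142 = (0 + 96)*142 = 96*142 = 13632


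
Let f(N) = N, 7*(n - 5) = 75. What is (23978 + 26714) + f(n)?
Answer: 354954/7 ≈ 50708.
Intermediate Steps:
n = 110/7 (n = 5 + (⅐)*75 = 5 + 75/7 = 110/7 ≈ 15.714)
(23978 + 26714) + f(n) = (23978 + 26714) + 110/7 = 50692 + 110/7 = 354954/7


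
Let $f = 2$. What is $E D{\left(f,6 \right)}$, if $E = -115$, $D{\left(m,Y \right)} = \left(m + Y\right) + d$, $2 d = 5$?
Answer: $- \frac{2415}{2} \approx -1207.5$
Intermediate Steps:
$d = \frac{5}{2}$ ($d = \frac{1}{2} \cdot 5 = \frac{5}{2} \approx 2.5$)
$D{\left(m,Y \right)} = \frac{5}{2} + Y + m$ ($D{\left(m,Y \right)} = \left(m + Y\right) + \frac{5}{2} = \left(Y + m\right) + \frac{5}{2} = \frac{5}{2} + Y + m$)
$E D{\left(f,6 \right)} = - 115 \left(\frac{5}{2} + 6 + 2\right) = \left(-115\right) \frac{21}{2} = - \frac{2415}{2}$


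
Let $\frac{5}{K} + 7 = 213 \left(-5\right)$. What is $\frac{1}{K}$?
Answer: $- \frac{1072}{5} \approx -214.4$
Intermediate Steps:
$K = - \frac{5}{1072}$ ($K = \frac{5}{-7 + 213 \left(-5\right)} = \frac{5}{-7 - 1065} = \frac{5}{-1072} = 5 \left(- \frac{1}{1072}\right) = - \frac{5}{1072} \approx -0.0046642$)
$\frac{1}{K} = \frac{1}{- \frac{5}{1072}} = - \frac{1072}{5}$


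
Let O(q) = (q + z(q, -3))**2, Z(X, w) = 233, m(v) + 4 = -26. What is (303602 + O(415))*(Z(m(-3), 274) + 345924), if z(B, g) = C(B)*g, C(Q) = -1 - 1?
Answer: 166447170351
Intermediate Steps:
m(v) = -30 (m(v) = -4 - 26 = -30)
C(Q) = -2
z(B, g) = -2*g
O(q) = (6 + q)**2 (O(q) = (q - 2*(-3))**2 = (q + 6)**2 = (6 + q)**2)
(303602 + O(415))*(Z(m(-3), 274) + 345924) = (303602 + (6 + 415)**2)*(233 + 345924) = (303602 + 421**2)*346157 = (303602 + 177241)*346157 = 480843*346157 = 166447170351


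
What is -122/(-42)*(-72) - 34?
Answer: -1702/7 ≈ -243.14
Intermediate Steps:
-122/(-42)*(-72) - 34 = -122*(-1/42)*(-72) - 34 = (61/21)*(-72) - 34 = -1464/7 - 34 = -1702/7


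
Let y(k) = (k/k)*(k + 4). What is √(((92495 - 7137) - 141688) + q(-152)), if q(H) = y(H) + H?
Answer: I*√56630 ≈ 237.97*I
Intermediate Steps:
y(k) = 4 + k (y(k) = 1*(4 + k) = 4 + k)
q(H) = 4 + 2*H (q(H) = (4 + H) + H = 4 + 2*H)
√(((92495 - 7137) - 141688) + q(-152)) = √(((92495 - 7137) - 141688) + (4 + 2*(-152))) = √((85358 - 141688) + (4 - 304)) = √(-56330 - 300) = √(-56630) = I*√56630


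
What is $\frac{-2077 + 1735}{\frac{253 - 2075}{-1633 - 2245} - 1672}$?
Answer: $\frac{663138}{3241097} \approx 0.2046$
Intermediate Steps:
$\frac{-2077 + 1735}{\frac{253 - 2075}{-1633 - 2245} - 1672} = - \frac{342}{- \frac{1822}{-3878} - 1672} = - \frac{342}{\left(-1822\right) \left(- \frac{1}{3878}\right) - 1672} = - \frac{342}{\frac{911}{1939} - 1672} = - \frac{342}{- \frac{3241097}{1939}} = \left(-342\right) \left(- \frac{1939}{3241097}\right) = \frac{663138}{3241097}$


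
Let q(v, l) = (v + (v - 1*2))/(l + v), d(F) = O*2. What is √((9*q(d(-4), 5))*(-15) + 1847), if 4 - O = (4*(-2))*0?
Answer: √287573/13 ≈ 41.251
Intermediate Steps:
O = 4 (O = 4 - 4*(-2)*0 = 4 - (-8)*0 = 4 - 1*0 = 4 + 0 = 4)
d(F) = 8 (d(F) = 4*2 = 8)
q(v, l) = (-2 + 2*v)/(l + v) (q(v, l) = (v + (v - 2))/(l + v) = (v + (-2 + v))/(l + v) = (-2 + 2*v)/(l + v))
√((9*q(d(-4), 5))*(-15) + 1847) = √((9*(2*(-1 + 8)/(5 + 8)))*(-15) + 1847) = √((9*(2*7/13))*(-15) + 1847) = √((9*(2*(1/13)*7))*(-15) + 1847) = √((9*(14/13))*(-15) + 1847) = √((126/13)*(-15) + 1847) = √(-1890/13 + 1847) = √(22121/13) = √287573/13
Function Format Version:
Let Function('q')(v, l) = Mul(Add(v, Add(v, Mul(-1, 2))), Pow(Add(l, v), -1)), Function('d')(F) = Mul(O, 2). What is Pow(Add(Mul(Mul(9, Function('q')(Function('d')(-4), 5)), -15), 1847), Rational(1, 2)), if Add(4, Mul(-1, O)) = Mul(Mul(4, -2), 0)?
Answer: Mul(Rational(1, 13), Pow(287573, Rational(1, 2))) ≈ 41.251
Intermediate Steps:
O = 4 (O = Add(4, Mul(-1, Mul(Mul(4, -2), 0))) = Add(4, Mul(-1, Mul(-8, 0))) = Add(4, Mul(-1, 0)) = Add(4, 0) = 4)
Function('d')(F) = 8 (Function('d')(F) = Mul(4, 2) = 8)
Function('q')(v, l) = Mul(Pow(Add(l, v), -1), Add(-2, Mul(2, v))) (Function('q')(v, l) = Mul(Add(v, Add(v, -2)), Pow(Add(l, v), -1)) = Mul(Add(v, Add(-2, v)), Pow(Add(l, v), -1)) = Mul(Add(-2, Mul(2, v)), Pow(Add(l, v), -1)) = Mul(Pow(Add(l, v), -1), Add(-2, Mul(2, v))))
Pow(Add(Mul(Mul(9, Function('q')(Function('d')(-4), 5)), -15), 1847), Rational(1, 2)) = Pow(Add(Mul(Mul(9, Mul(2, Pow(Add(5, 8), -1), Add(-1, 8))), -15), 1847), Rational(1, 2)) = Pow(Add(Mul(Mul(9, Mul(2, Pow(13, -1), 7)), -15), 1847), Rational(1, 2)) = Pow(Add(Mul(Mul(9, Mul(2, Rational(1, 13), 7)), -15), 1847), Rational(1, 2)) = Pow(Add(Mul(Mul(9, Rational(14, 13)), -15), 1847), Rational(1, 2)) = Pow(Add(Mul(Rational(126, 13), -15), 1847), Rational(1, 2)) = Pow(Add(Rational(-1890, 13), 1847), Rational(1, 2)) = Pow(Rational(22121, 13), Rational(1, 2)) = Mul(Rational(1, 13), Pow(287573, Rational(1, 2)))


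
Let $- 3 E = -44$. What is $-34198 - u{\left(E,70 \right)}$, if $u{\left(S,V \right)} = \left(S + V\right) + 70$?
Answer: $- \frac{103058}{3} \approx -34353.0$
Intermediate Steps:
$E = \frac{44}{3}$ ($E = \left(- \frac{1}{3}\right) \left(-44\right) = \frac{44}{3} \approx 14.667$)
$u{\left(S,V \right)} = 70 + S + V$
$-34198 - u{\left(E,70 \right)} = -34198 - \left(70 + \frac{44}{3} + 70\right) = -34198 - \frac{464}{3} = - \frac{103058}{3}$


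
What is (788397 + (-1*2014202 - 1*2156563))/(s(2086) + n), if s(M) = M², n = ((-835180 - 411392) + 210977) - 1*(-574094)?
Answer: -3382368/3889895 ≈ -0.86953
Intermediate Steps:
n = -461501 (n = (-1246572 + 210977) + 574094 = -1035595 + 574094 = -461501)
(788397 + (-1*2014202 - 1*2156563))/(s(2086) + n) = (788397 + (-1*2014202 - 1*2156563))/(2086² - 461501) = (788397 + (-2014202 - 2156563))/(4351396 - 461501) = (788397 - 4170765)/3889895 = -3382368*1/3889895 = -3382368/3889895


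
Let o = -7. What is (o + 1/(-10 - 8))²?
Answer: 16129/324 ≈ 49.781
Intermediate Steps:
(o + 1/(-10 - 8))² = (-7 + 1/(-10 - 8))² = (-7 + 1/(-18))² = (-7 - 1/18)² = (-127/18)² = 16129/324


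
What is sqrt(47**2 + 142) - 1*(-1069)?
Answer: 1069 + sqrt(2351) ≈ 1117.5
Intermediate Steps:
sqrt(47**2 + 142) - 1*(-1069) = sqrt(2209 + 142) + 1069 = sqrt(2351) + 1069 = 1069 + sqrt(2351)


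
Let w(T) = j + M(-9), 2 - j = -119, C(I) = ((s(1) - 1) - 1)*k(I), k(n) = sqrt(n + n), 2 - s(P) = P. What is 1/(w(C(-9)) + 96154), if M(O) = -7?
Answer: 1/96268 ≈ 1.0388e-5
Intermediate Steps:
s(P) = 2 - P
k(n) = sqrt(2)*sqrt(n) (k(n) = sqrt(2*n) = sqrt(2)*sqrt(n))
C(I) = -sqrt(2)*sqrt(I) (C(I) = (((2 - 1*1) - 1) - 1)*(sqrt(2)*sqrt(I)) = (((2 - 1) - 1) - 1)*(sqrt(2)*sqrt(I)) = ((1 - 1) - 1)*(sqrt(2)*sqrt(I)) = (0 - 1)*(sqrt(2)*sqrt(I)) = -sqrt(2)*sqrt(I))
j = 121 (j = 2 - 1*(-119) = 2 + 119 = 121)
w(T) = 114 (w(T) = 121 - 7 = 114)
1/(w(C(-9)) + 96154) = 1/(114 + 96154) = 1/96268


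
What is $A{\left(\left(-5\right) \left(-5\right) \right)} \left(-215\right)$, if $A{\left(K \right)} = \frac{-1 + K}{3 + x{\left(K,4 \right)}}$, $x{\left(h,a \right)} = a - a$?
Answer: $-1720$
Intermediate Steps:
$x{\left(h,a \right)} = 0$
$A{\left(K \right)} = - \frac{1}{3} + \frac{K}{3}$ ($A{\left(K \right)} = \frac{-1 + K}{3 + 0} = \frac{-1 + K}{3} = \left(-1 + K\right) \frac{1}{3} = - \frac{1}{3} + \frac{K}{3}$)
$A{\left(\left(-5\right) \left(-5\right) \right)} \left(-215\right) = \left(- \frac{1}{3} + \frac{\left(-5\right) \left(-5\right)}{3}\right) \left(-215\right) = \left(- \frac{1}{3} + \frac{1}{3} \cdot 25\right) \left(-215\right) = \left(- \frac{1}{3} + \frac{25}{3}\right) \left(-215\right) = 8 \left(-215\right) = -1720$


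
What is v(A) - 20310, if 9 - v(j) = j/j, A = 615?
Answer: -20302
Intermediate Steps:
v(j) = 8 (v(j) = 9 - j/j = 9 - 1*1 = 9 - 1 = 8)
v(A) - 20310 = 8 - 20310 = -20302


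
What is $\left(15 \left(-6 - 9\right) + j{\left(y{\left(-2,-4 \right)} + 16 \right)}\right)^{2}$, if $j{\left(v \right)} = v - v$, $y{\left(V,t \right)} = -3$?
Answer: $50625$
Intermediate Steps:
$j{\left(v \right)} = 0$
$\left(15 \left(-6 - 9\right) + j{\left(y{\left(-2,-4 \right)} + 16 \right)}\right)^{2} = \left(15 \left(-6 - 9\right) + 0\right)^{2} = \left(15 \left(-15\right) + 0\right)^{2} = \left(-225 + 0\right)^{2} = \left(-225\right)^{2} = 50625$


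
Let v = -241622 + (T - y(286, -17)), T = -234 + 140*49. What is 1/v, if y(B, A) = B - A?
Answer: -1/235299 ≈ -4.2499e-6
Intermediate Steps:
T = 6626 (T = -234 + 6860 = 6626)
v = -235299 (v = -241622 + (6626 - (286 - 1*(-17))) = -241622 + (6626 - (286 + 17)) = -241622 + (6626 - 1*303) = -241622 + (6626 - 303) = -241622 + 6323 = -235299)
1/v = 1/(-235299) = -1/235299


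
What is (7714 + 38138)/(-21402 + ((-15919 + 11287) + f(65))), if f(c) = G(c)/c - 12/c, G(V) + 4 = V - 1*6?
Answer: -2980380/1692167 ≈ -1.7613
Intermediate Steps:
G(V) = -10 + V (G(V) = -4 + (V - 1*6) = -4 + (V - 6) = -4 + (-6 + V) = -10 + V)
f(c) = -12/c + (-10 + c)/c (f(c) = (-10 + c)/c - 12/c = -12/c + (-10 + c)/c)
(7714 + 38138)/(-21402 + ((-15919 + 11287) + f(65))) = (7714 + 38138)/(-21402 + ((-15919 + 11287) + (-22 + 65)/65)) = 45852/(-21402 + (-4632 + (1/65)*43)) = 45852/(-21402 + (-4632 + 43/65)) = 45852/(-21402 - 301037/65) = 45852/(-1692167/65) = 45852*(-65/1692167) = -2980380/1692167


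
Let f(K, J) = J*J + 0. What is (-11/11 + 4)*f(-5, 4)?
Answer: 48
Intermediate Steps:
f(K, J) = J² (f(K, J) = J² + 0 = J²)
(-11/11 + 4)*f(-5, 4) = (-11/11 + 4)*4² = (-11*1/11 + 4)*16 = (-1 + 4)*16 = 3*16 = 48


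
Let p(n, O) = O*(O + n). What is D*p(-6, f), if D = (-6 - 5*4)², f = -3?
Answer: 18252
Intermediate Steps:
D = 676 (D = (-6 - 20)² = (-26)² = 676)
D*p(-6, f) = 676*(-3*(-3 - 6)) = 676*(-3*(-9)) = 676*27 = 18252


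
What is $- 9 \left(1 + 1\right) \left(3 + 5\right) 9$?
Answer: $-1296$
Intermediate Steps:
$- 9 \left(1 + 1\right) \left(3 + 5\right) 9 = - 9 \cdot 2 \cdot 8 \cdot 9 = \left(-9\right) 16 \cdot 9 = \left(-144\right) 9 = -1296$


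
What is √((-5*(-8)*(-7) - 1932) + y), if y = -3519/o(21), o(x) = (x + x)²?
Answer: I*√433943/14 ≈ 47.053*I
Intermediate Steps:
o(x) = 4*x² (o(x) = (2*x)² = 4*x²)
y = -391/196 (y = -3519/(4*21²) = -3519/(4*441) = -3519/1764 = -3519*1/1764 = -391/196 ≈ -1.9949)
√((-5*(-8)*(-7) - 1932) + y) = √((-5*(-8)*(-7) - 1932) - 391/196) = √((40*(-7) - 1932) - 391/196) = √((-280 - 1932) - 391/196) = √(-2212 - 391/196) = √(-433943/196) = I*√433943/14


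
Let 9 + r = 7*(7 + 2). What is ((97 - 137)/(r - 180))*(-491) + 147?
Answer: -559/63 ≈ -8.8730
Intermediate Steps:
r = 54 (r = -9 + 7*(7 + 2) = -9 + 7*9 = -9 + 63 = 54)
((97 - 137)/(r - 180))*(-491) + 147 = ((97 - 137)/(54 - 180))*(-491) + 147 = -40/(-126)*(-491) + 147 = -40*(-1/126)*(-491) + 147 = (20/63)*(-491) + 147 = -9820/63 + 147 = -559/63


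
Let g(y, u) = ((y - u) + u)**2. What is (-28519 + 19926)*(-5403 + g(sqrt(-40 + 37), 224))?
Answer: 46453758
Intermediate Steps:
g(y, u) = y**2
(-28519 + 19926)*(-5403 + g(sqrt(-40 + 37), 224)) = (-28519 + 19926)*(-5403 + (sqrt(-40 + 37))**2) = -8593*(-5403 + (sqrt(-3))**2) = -8593*(-5403 + (I*sqrt(3))**2) = -8593*(-5403 - 3) = -8593*(-5406) = 46453758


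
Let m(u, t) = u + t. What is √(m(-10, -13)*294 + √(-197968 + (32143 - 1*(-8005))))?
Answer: √(-6762 + 2*I*√39455) ≈ 2.4145 + 82.267*I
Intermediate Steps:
m(u, t) = t + u
√(m(-10, -13)*294 + √(-197968 + (32143 - 1*(-8005)))) = √((-13 - 10)*294 + √(-197968 + (32143 - 1*(-8005)))) = √(-23*294 + √(-197968 + (32143 + 8005))) = √(-6762 + √(-197968 + 40148)) = √(-6762 + √(-157820)) = √(-6762 + 2*I*√39455)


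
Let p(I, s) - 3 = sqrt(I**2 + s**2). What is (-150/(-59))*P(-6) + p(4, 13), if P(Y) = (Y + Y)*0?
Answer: 3 + sqrt(185) ≈ 16.601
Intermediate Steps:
p(I, s) = 3 + sqrt(I**2 + s**2)
P(Y) = 0 (P(Y) = (2*Y)*0 = 0)
(-150/(-59))*P(-6) + p(4, 13) = -150/(-59)*0 + (3 + sqrt(4**2 + 13**2)) = -150*(-1/59)*0 + (3 + sqrt(16 + 169)) = (150/59)*0 + (3 + sqrt(185)) = 0 + (3 + sqrt(185)) = 3 + sqrt(185)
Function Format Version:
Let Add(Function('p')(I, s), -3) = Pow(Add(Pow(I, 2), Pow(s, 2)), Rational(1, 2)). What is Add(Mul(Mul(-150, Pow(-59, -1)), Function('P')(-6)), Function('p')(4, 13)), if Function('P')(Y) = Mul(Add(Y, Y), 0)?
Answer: Add(3, Pow(185, Rational(1, 2))) ≈ 16.601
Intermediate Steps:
Function('p')(I, s) = Add(3, Pow(Add(Pow(I, 2), Pow(s, 2)), Rational(1, 2)))
Function('P')(Y) = 0 (Function('P')(Y) = Mul(Mul(2, Y), 0) = 0)
Add(Mul(Mul(-150, Pow(-59, -1)), Function('P')(-6)), Function('p')(4, 13)) = Add(Mul(Mul(-150, Pow(-59, -1)), 0), Add(3, Pow(Add(Pow(4, 2), Pow(13, 2)), Rational(1, 2)))) = Add(Mul(Mul(-150, Rational(-1, 59)), 0), Add(3, Pow(Add(16, 169), Rational(1, 2)))) = Add(Mul(Rational(150, 59), 0), Add(3, Pow(185, Rational(1, 2)))) = Add(0, Add(3, Pow(185, Rational(1, 2)))) = Add(3, Pow(185, Rational(1, 2)))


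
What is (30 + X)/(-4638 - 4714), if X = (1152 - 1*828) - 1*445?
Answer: 13/1336 ≈ 0.0097305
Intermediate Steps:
X = -121 (X = (1152 - 828) - 445 = 324 - 445 = -121)
(30 + X)/(-4638 - 4714) = (30 - 121)/(-4638 - 4714) = -91/(-9352) = -91*(-1/9352) = 13/1336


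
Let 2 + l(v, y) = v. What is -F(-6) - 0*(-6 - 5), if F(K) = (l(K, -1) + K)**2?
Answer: -196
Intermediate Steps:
l(v, y) = -2 + v
F(K) = (-2 + 2*K)**2 (F(K) = ((-2 + K) + K)**2 = (-2 + 2*K)**2)
-F(-6) - 0*(-6 - 5) = -4*(-1 - 6)**2 - 0*(-6 - 5) = -4*(-7)**2 - 0*(-11) = -4*49 - 20*0 = -1*196 + 0 = -196 + 0 = -196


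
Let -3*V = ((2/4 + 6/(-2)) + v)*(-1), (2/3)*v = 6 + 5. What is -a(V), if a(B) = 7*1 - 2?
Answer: -5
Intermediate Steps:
v = 33/2 (v = 3*(6 + 5)/2 = (3/2)*11 = 33/2 ≈ 16.500)
V = 14/3 (V = -((2/4 + 6/(-2)) + 33/2)*(-1)/3 = -((2*(1/4) + 6*(-1/2)) + 33/2)*(-1)/3 = -((1/2 - 3) + 33/2)*(-1)/3 = -(-5/2 + 33/2)*(-1)/3 = -14*(-1)/3 = -1/3*(-14) = 14/3 ≈ 4.6667)
a(B) = 5 (a(B) = 7 - 2 = 5)
-a(V) = -1*5 = -5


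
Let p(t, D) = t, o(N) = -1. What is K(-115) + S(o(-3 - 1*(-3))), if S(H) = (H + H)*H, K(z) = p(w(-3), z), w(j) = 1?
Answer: 3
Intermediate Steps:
K(z) = 1
S(H) = 2*H**2 (S(H) = (2*H)*H = 2*H**2)
K(-115) + S(o(-3 - 1*(-3))) = 1 + 2*(-1)**2 = 1 + 2*1 = 1 + 2 = 3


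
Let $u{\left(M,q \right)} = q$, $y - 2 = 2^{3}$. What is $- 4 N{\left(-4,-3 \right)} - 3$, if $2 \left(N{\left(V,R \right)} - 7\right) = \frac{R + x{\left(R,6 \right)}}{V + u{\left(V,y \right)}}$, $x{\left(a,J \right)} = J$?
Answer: $-32$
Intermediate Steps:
$y = 10$ ($y = 2 + 2^{3} = 2 + 8 = 10$)
$N{\left(V,R \right)} = 7 + \frac{6 + R}{2 \left(10 + V\right)}$ ($N{\left(V,R \right)} = 7 + \frac{\left(R + 6\right) \frac{1}{V + 10}}{2} = 7 + \frac{\left(6 + R\right) \frac{1}{10 + V}}{2} = 7 + \frac{\frac{1}{10 + V} \left(6 + R\right)}{2} = 7 + \frac{6 + R}{2 \left(10 + V\right)}$)
$- 4 N{\left(-4,-3 \right)} - 3 = - 4 \frac{146 - 3 + 14 \left(-4\right)}{2 \left(10 - 4\right)} - 3 = - 4 \frac{146 - 3 - 56}{2 \cdot 6} - 3 = - 4 \cdot \frac{1}{2} \cdot \frac{1}{6} \cdot 87 - 3 = \left(-4\right) \frac{29}{4} - 3 = -29 - 3 = -32$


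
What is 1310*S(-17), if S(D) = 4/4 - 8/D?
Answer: 32750/17 ≈ 1926.5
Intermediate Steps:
S(D) = 1 - 8/D (S(D) = 4*(¼) - 8/D = 1 - 8/D)
1310*S(-17) = 1310*((-8 - 17)/(-17)) = 1310*(-1/17*(-25)) = 1310*(25/17) = 32750/17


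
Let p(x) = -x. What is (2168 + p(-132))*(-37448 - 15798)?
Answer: -122465800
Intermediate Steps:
(2168 + p(-132))*(-37448 - 15798) = (2168 - 1*(-132))*(-37448 - 15798) = (2168 + 132)*(-53246) = 2300*(-53246) = -122465800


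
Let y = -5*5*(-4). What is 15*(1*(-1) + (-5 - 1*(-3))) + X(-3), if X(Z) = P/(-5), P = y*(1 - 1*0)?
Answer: -65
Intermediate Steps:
y = 100 (y = -25*(-4) = 100)
P = 100 (P = 100*(1 - 1*0) = 100*(1 + 0) = 100*1 = 100)
X(Z) = -20 (X(Z) = 100/(-5) = 100*(-⅕) = -20)
15*(1*(-1) + (-5 - 1*(-3))) + X(-3) = 15*(1*(-1) + (-5 - 1*(-3))) - 20 = 15*(-1 + (-5 + 3)) - 20 = 15*(-1 - 2) - 20 = 15*(-3) - 20 = -45 - 20 = -65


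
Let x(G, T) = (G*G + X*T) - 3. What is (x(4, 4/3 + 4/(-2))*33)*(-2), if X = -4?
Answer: -1034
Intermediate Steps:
x(G, T) = -3 + G² - 4*T (x(G, T) = (G*G - 4*T) - 3 = (G² - 4*T) - 3 = -3 + G² - 4*T)
(x(4, 4/3 + 4/(-2))*33)*(-2) = ((-3 + 4² - 4*(4/3 + 4/(-2)))*33)*(-2) = ((-3 + 16 - 4*(4*(⅓) + 4*(-½)))*33)*(-2) = ((-3 + 16 - 4*(4/3 - 2))*33)*(-2) = ((-3 + 16 - 4*(-⅔))*33)*(-2) = ((-3 + 16 + 8/3)*33)*(-2) = ((47/3)*33)*(-2) = 517*(-2) = -1034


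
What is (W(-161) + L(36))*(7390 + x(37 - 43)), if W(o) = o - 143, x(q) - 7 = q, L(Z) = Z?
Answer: -1980788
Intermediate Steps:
x(q) = 7 + q
W(o) = -143 + o
(W(-161) + L(36))*(7390 + x(37 - 43)) = ((-143 - 161) + 36)*(7390 + (7 + (37 - 43))) = (-304 + 36)*(7390 + (7 - 6)) = -268*(7390 + 1) = -268*7391 = -1980788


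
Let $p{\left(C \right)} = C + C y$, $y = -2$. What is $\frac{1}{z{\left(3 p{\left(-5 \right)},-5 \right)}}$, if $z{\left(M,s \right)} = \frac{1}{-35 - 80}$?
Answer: $-115$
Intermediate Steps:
$p{\left(C \right)} = - C$ ($p{\left(C \right)} = C + C \left(-2\right) = C - 2 C = - C$)
$z{\left(M,s \right)} = - \frac{1}{115}$ ($z{\left(M,s \right)} = \frac{1}{-115} = - \frac{1}{115}$)
$\frac{1}{z{\left(3 p{\left(-5 \right)},-5 \right)}} = \frac{1}{- \frac{1}{115}} = -115$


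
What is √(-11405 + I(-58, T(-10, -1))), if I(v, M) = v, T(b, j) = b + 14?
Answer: I*√11463 ≈ 107.07*I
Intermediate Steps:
T(b, j) = 14 + b
√(-11405 + I(-58, T(-10, -1))) = √(-11405 - 58) = √(-11463) = I*√11463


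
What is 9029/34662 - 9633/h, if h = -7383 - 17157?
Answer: 92578451/141767580 ≈ 0.65303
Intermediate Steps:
h = -24540
9029/34662 - 9633/h = 9029/34662 - 9633/(-24540) = 9029*(1/34662) - 9633*(-1/24540) = 9029/34662 + 3211/8180 = 92578451/141767580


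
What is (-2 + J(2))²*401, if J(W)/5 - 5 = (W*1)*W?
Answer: 741449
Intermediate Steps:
J(W) = 25 + 5*W² (J(W) = 25 + 5*((W*1)*W) = 25 + 5*(W*W) = 25 + 5*W²)
(-2 + J(2))²*401 = (-2 + (25 + 5*2²))²*401 = (-2 + (25 + 5*4))²*401 = (-2 + (25 + 20))²*401 = (-2 + 45)²*401 = 43²*401 = 1849*401 = 741449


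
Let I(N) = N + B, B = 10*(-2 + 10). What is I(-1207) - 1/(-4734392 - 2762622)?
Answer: -8449134777/7497014 ≈ -1127.0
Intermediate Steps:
B = 80 (B = 10*8 = 80)
I(N) = 80 + N (I(N) = N + 80 = 80 + N)
I(-1207) - 1/(-4734392 - 2762622) = (80 - 1207) - 1/(-4734392 - 2762622) = -1127 - 1/(-7497014) = -1127 - 1*(-1/7497014) = -1127 + 1/7497014 = -8449134777/7497014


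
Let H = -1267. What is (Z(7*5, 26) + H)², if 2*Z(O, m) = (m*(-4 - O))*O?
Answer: 361456144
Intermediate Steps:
Z(O, m) = O*m*(-4 - O)/2 (Z(O, m) = ((m*(-4 - O))*O)/2 = (O*m*(-4 - O))/2 = O*m*(-4 - O)/2)
(Z(7*5, 26) + H)² = (-½*7*5*26*(4 + 7*5) - 1267)² = (-½*35*26*(4 + 35) - 1267)² = (-½*35*26*39 - 1267)² = (-17745 - 1267)² = (-19012)² = 361456144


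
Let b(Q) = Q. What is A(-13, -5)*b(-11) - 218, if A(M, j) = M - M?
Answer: -218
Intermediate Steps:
A(M, j) = 0
A(-13, -5)*b(-11) - 218 = 0*(-11) - 218 = 0 - 218 = -218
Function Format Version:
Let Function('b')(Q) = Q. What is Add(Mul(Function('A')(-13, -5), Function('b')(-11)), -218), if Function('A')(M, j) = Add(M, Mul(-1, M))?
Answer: -218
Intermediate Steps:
Function('A')(M, j) = 0
Add(Mul(Function('A')(-13, -5), Function('b')(-11)), -218) = Add(Mul(0, -11), -218) = Add(0, -218) = -218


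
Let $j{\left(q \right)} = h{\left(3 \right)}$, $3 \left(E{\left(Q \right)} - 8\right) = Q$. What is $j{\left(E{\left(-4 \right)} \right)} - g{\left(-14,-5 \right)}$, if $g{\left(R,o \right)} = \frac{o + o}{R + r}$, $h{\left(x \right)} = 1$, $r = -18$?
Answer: $\frac{11}{16} \approx 0.6875$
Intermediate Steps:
$g{\left(R,o \right)} = \frac{2 o}{-18 + R}$ ($g{\left(R,o \right)} = \frac{o + o}{R - 18} = \frac{2 o}{-18 + R}$)
$E{\left(Q \right)} = 8 + \frac{Q}{3}$
$j{\left(q \right)} = 1$
$j{\left(E{\left(-4 \right)} \right)} - g{\left(-14,-5 \right)} = 1 - 2 \left(-5\right) \frac{1}{-18 - 14} = 1 - 2 \left(-5\right) \frac{1}{-32} = 1 - 2 \left(-5\right) \left(- \frac{1}{32}\right) = 1 - \frac{5}{16} = \frac{11}{16}$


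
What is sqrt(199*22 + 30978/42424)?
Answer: 5*sqrt(19702050295)/10606 ≈ 66.172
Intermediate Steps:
sqrt(199*22 + 30978/42424) = sqrt(4378 + 30978*(1/42424)) = sqrt(4378 + 15489/21212) = sqrt(92881625/21212) = 5*sqrt(19702050295)/10606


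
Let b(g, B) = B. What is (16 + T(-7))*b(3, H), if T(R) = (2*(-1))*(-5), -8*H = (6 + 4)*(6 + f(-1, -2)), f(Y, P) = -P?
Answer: -260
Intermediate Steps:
H = -10 (H = -(6 + 4)*(6 - 1*(-2))/8 = -5*(6 + 2)/4 = -5*8/4 = -⅛*80 = -10)
T(R) = 10 (T(R) = -2*(-5) = 10)
(16 + T(-7))*b(3, H) = (16 + 10)*(-10) = 26*(-10) = -260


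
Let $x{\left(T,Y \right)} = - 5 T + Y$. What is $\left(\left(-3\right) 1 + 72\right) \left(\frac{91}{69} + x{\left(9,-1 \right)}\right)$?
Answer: $-3083$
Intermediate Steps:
$x{\left(T,Y \right)} = Y - 5 T$
$\left(\left(-3\right) 1 + 72\right) \left(\frac{91}{69} + x{\left(9,-1 \right)}\right) = \left(\left(-3\right) 1 + 72\right) \left(\frac{91}{69} - 46\right) = \left(-3 + 72\right) \left(91 \cdot \frac{1}{69} - 46\right) = 69 \left(\frac{91}{69} - 46\right) = 69 \left(- \frac{3083}{69}\right) = -3083$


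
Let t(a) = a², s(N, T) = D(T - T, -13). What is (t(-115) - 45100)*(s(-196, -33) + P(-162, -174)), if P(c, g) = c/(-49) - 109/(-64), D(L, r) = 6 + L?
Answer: -1100484375/3136 ≈ -3.5092e+5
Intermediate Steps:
s(N, T) = 6 (s(N, T) = 6 + (T - T) = 6 + 0 = 6)
P(c, g) = 109/64 - c/49 (P(c, g) = c*(-1/49) - 109*(-1/64) = -c/49 + 109/64 = 109/64 - c/49)
(t(-115) - 45100)*(s(-196, -33) + P(-162, -174)) = ((-115)² - 45100)*(6 + (109/64 - 1/49*(-162))) = (13225 - 45100)*(6 + (109/64 + 162/49)) = -31875*(6 + 15709/3136) = -31875*34525/3136 = -1100484375/3136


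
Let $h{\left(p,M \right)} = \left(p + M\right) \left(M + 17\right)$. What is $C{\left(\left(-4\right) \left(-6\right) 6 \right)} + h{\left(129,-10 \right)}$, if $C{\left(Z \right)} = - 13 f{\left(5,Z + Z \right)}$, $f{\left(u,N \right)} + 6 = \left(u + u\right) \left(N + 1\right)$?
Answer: $-36659$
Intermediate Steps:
$f{\left(u,N \right)} = -6 + 2 u \left(1 + N\right)$ ($f{\left(u,N \right)} = -6 + \left(u + u\right) \left(N + 1\right) = -6 + 2 u \left(1 + N\right)$)
$h{\left(p,M \right)} = \left(17 + M\right) \left(M + p\right)$ ($h{\left(p,M \right)} = \left(M + p\right) \left(17 + M\right) = \left(17 + M\right) \left(M + p\right)$)
$C{\left(Z \right)} = -52 - 260 Z$ ($C{\left(Z \right)} = - 13 \left(-6 + 2 \cdot 5 + 2 \left(Z + Z\right) 5\right) = - 13 \left(-6 + 10 + 2 \cdot 2 Z 5\right) = - 13 \left(-6 + 10 + 20 Z\right) = - 13 \left(4 + 20 Z\right) = -52 - 260 Z$)
$C{\left(\left(-4\right) \left(-6\right) 6 \right)} + h{\left(129,-10 \right)} = \left(-52 - 260 \left(-4\right) \left(-6\right) 6\right) + \left(\left(-10\right)^{2} + 17 \left(-10\right) + 17 \cdot 129 - 1290\right) = \left(-52 - 260 \cdot 24 \cdot 6\right) + \left(100 - 170 + 2193 - 1290\right) = \left(-52 - 37440\right) + 833 = -37492 + 833 = -36659$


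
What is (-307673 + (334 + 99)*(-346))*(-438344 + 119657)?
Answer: 145796434317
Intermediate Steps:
(-307673 + (334 + 99)*(-346))*(-438344 + 119657) = (-307673 + 433*(-346))*(-318687) = (-307673 - 149818)*(-318687) = -457491*(-318687) = 145796434317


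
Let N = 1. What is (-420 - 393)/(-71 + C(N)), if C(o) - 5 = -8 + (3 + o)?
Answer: 813/70 ≈ 11.614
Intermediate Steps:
C(o) = o (C(o) = 5 + (-8 + (3 + o)) = 5 + (-5 + o) = o)
(-420 - 393)/(-71 + C(N)) = (-420 - 393)/(-71 + 1) = -813/(-70) = -813*(-1/70) = 813/70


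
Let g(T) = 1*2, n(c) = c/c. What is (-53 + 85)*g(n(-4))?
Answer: 64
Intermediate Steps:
n(c) = 1
g(T) = 2
(-53 + 85)*g(n(-4)) = (-53 + 85)*2 = 32*2 = 64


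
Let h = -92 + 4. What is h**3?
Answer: -681472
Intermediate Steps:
h = -88
h**3 = (-88)**3 = -681472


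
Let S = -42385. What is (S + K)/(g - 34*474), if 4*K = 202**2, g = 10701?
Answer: 10728/1805 ≈ 5.9435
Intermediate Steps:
K = 10201 (K = (1/4)*202**2 = (1/4)*40804 = 10201)
(S + K)/(g - 34*474) = (-42385 + 10201)/(10701 - 34*474) = -32184/(10701 - 16116) = -32184/(-5415) = -32184*(-1/5415) = 10728/1805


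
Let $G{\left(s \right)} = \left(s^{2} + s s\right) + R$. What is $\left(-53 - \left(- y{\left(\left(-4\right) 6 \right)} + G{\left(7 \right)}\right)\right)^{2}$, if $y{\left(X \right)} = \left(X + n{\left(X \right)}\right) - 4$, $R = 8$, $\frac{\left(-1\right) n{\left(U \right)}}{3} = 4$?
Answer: $39601$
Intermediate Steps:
$n{\left(U \right)} = -12$ ($n{\left(U \right)} = \left(-3\right) 4 = -12$)
$G{\left(s \right)} = 8 + 2 s^{2}$ ($G{\left(s \right)} = \left(s^{2} + s s\right) + 8 = \left(s^{2} + s^{2}\right) + 8 = 2 s^{2} + 8 = 8 + 2 s^{2}$)
$y{\left(X \right)} = -16 + X$ ($y{\left(X \right)} = \left(X - 12\right) - 4 = \left(-12 + X\right) - 4 = -16 + X$)
$\left(-53 - \left(- y{\left(\left(-4\right) 6 \right)} + G{\left(7 \right)}\right)\right)^{2} = \left(-53 - \left(48 + 98\right)\right)^{2} = \left(-53 - 146\right)^{2} = \left(-199\right)^{2} = 39601$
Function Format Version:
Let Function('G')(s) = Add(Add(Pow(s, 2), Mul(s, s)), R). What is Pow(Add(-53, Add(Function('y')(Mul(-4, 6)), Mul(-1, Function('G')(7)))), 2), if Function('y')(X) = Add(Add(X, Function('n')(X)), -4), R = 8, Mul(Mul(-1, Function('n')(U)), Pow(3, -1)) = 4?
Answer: 39601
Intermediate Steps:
Function('n')(U) = -12 (Function('n')(U) = Mul(-3, 4) = -12)
Function('G')(s) = Add(8, Mul(2, Pow(s, 2))) (Function('G')(s) = Add(Add(Pow(s, 2), Mul(s, s)), 8) = Add(Add(Pow(s, 2), Pow(s, 2)), 8) = Add(Mul(2, Pow(s, 2)), 8) = Add(8, Mul(2, Pow(s, 2))))
Function('y')(X) = Add(-16, X) (Function('y')(X) = Add(Add(X, -12), -4) = Add(Add(-12, X), -4) = Add(-16, X))
Pow(Add(-53, Add(Function('y')(Mul(-4, 6)), Mul(-1, Function('G')(7)))), 2) = Pow(Add(-53, Add(Add(-16, Mul(-4, 6)), Mul(-1, Add(8, Mul(2, Pow(7, 2)))))), 2) = Pow(Add(-53, Add(Add(-16, -24), Mul(-1, Add(8, Mul(2, 49))))), 2) = Pow(Add(-53, Add(-40, Mul(-1, Add(8, 98)))), 2) = Pow(Add(-53, Add(-40, Mul(-1, 106))), 2) = Pow(Add(-53, Add(-40, -106)), 2) = Pow(Add(-53, -146), 2) = Pow(-199, 2) = 39601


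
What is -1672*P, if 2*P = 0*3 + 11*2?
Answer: -18392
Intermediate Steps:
P = 11 (P = (0*3 + 11*2)/2 = (0 + 22)/2 = (½)*22 = 11)
-1672*P = -1672*11 = -18392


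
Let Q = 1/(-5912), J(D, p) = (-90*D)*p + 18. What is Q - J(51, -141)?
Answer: -3826293697/5912 ≈ -6.4721e+5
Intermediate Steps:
J(D, p) = 18 - 90*D*p (J(D, p) = -90*D*p + 18 = 18 - 90*D*p)
Q = -1/5912 ≈ -0.00016915
Q - J(51, -141) = -1/5912 - (18 - 90*51*(-141)) = -1/5912 - (18 + 647190) = -1/5912 - 1*647208 = -1/5912 - 647208 = -3826293697/5912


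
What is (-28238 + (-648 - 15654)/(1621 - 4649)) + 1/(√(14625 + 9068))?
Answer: -42744181/1514 + √23693/23693 ≈ -28233.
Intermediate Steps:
(-28238 + (-648 - 15654)/(1621 - 4649)) + 1/(√(14625 + 9068)) = (-28238 - 16302/(-3028)) + 1/(√23693) = (-28238 - 16302*(-1/3028)) + √23693/23693 = (-28238 + 8151/1514) + √23693/23693 = -42744181/1514 + √23693/23693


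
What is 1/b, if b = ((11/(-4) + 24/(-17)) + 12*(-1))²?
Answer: 4624/1207801 ≈ 0.0038284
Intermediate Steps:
b = 1207801/4624 (b = ((11*(-¼) + 24*(-1/17)) - 12)² = ((-11/4 - 24/17) - 12)² = (-283/68 - 12)² = (-1099/68)² = 1207801/4624 ≈ 261.20)
1/b = 1/(1207801/4624) = 4624/1207801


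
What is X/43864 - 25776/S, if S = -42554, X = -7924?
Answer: 99180071/233323582 ≈ 0.42508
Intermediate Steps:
X/43864 - 25776/S = -7924/43864 - 25776/(-42554) = -7924*1/43864 - 25776*(-1/42554) = -1981/10966 + 12888/21277 = 99180071/233323582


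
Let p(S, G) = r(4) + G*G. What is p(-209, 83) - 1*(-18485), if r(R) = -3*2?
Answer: 25368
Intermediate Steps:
r(R) = -6
p(S, G) = -6 + G² (p(S, G) = -6 + G*G = -6 + G²)
p(-209, 83) - 1*(-18485) = (-6 + 83²) - 1*(-18485) = (-6 + 6889) + 18485 = 6883 + 18485 = 25368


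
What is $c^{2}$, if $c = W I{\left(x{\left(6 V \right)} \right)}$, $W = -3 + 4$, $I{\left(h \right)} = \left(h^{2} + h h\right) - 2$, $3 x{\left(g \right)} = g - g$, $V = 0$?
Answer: $4$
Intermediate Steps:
$x{\left(g \right)} = 0$ ($x{\left(g \right)} = \frac{g - g}{3} = \frac{1}{3} \cdot 0 = 0$)
$I{\left(h \right)} = -2 + 2 h^{2}$ ($I{\left(h \right)} = \left(h^{2} + h^{2}\right) - 2 = 2 h^{2} - 2 = -2 + 2 h^{2}$)
$W = 1$
$c = -2$ ($c = 1 \left(-2 + 2 \cdot 0^{2}\right) = 1 \left(-2 + 2 \cdot 0\right) = 1 \left(-2 + 0\right) = 1 \left(-2\right) = -2$)
$c^{2} = \left(-2\right)^{2} = 4$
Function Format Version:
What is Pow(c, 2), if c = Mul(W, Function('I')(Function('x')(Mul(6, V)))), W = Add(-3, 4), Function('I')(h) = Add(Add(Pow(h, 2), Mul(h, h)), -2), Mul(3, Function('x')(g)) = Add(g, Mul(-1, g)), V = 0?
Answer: 4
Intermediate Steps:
Function('x')(g) = 0 (Function('x')(g) = Mul(Rational(1, 3), Add(g, Mul(-1, g))) = Mul(Rational(1, 3), 0) = 0)
Function('I')(h) = Add(-2, Mul(2, Pow(h, 2))) (Function('I')(h) = Add(Add(Pow(h, 2), Pow(h, 2)), -2) = Add(Mul(2, Pow(h, 2)), -2) = Add(-2, Mul(2, Pow(h, 2))))
W = 1
c = -2 (c = Mul(1, Add(-2, Mul(2, Pow(0, 2)))) = Mul(1, Add(-2, Mul(2, 0))) = Mul(1, Add(-2, 0)) = Mul(1, -2) = -2)
Pow(c, 2) = Pow(-2, 2) = 4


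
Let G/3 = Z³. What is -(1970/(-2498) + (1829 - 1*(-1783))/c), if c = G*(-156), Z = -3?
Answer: 661256/1315197 ≈ 0.50278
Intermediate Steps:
G = -81 (G = 3*(-3)³ = 3*(-27) = -81)
c = 12636 (c = -81*(-156) = 12636)
-(1970/(-2498) + (1829 - 1*(-1783))/c) = -(1970/(-2498) + (1829 - 1*(-1783))/12636) = -(1970*(-1/2498) + (1829 + 1783)*(1/12636)) = -(-985/1249 + 3612*(1/12636)) = -(-985/1249 + 301/1053) = -1*(-661256/1315197) = 661256/1315197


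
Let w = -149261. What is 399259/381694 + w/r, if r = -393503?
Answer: 214081642411/150197734082 ≈ 1.4253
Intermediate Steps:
399259/381694 + w/r = 399259/381694 - 149261/(-393503) = 399259*(1/381694) - 149261*(-1/393503) = 399259/381694 + 149261/393503 = 214081642411/150197734082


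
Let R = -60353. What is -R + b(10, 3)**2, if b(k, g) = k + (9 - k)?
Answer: 60434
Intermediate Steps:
b(k, g) = 9
-R + b(10, 3)**2 = -1*(-60353) + 9**2 = 60353 + 81 = 60434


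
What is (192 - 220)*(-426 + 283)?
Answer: 4004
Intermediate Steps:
(192 - 220)*(-426 + 283) = -28*(-143) = 4004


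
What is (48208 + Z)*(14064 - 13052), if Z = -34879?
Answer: 13488948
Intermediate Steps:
(48208 + Z)*(14064 - 13052) = (48208 - 34879)*(14064 - 13052) = 13329*1012 = 13488948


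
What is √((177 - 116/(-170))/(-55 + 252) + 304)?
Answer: 3*√9499220815/16745 ≈ 17.461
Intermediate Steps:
√((177 - 116/(-170))/(-55 + 252) + 304) = √((177 - 116*(-1/170))/197 + 304) = √((177 + 58/85)*(1/197) + 304) = √((15103/85)*(1/197) + 304) = √(15103/16745 + 304) = √(5105583/16745) = 3*√9499220815/16745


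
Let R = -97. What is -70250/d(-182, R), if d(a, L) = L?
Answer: 70250/97 ≈ 724.23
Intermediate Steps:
-70250/d(-182, R) = -70250/(-97) = -70250*(-1/97) = 70250/97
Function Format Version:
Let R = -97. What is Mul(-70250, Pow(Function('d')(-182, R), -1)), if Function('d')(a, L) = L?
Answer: Rational(70250, 97) ≈ 724.23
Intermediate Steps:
Mul(-70250, Pow(Function('d')(-182, R), -1)) = Mul(-70250, Pow(-97, -1)) = Mul(-70250, Rational(-1, 97)) = Rational(70250, 97)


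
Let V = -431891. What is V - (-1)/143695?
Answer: -62060577244/143695 ≈ -4.3189e+5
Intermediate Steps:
V - (-1)/143695 = -431891 - (-1)/143695 = -431891 - 1*(-1/143695) = -431891 + 1/143695 = -62060577244/143695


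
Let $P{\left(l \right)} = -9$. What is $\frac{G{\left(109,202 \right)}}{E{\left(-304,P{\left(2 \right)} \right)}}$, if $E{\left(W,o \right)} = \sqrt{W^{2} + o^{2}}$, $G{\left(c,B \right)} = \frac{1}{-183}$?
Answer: $- \frac{\sqrt{92497}}{16926951} \approx -1.7967 \cdot 10^{-5}$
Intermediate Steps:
$G{\left(c,B \right)} = - \frac{1}{183}$
$\frac{G{\left(109,202 \right)}}{E{\left(-304,P{\left(2 \right)} \right)}} = - \frac{1}{183 \sqrt{\left(-304\right)^{2} + \left(-9\right)^{2}}} = - \frac{1}{183 \sqrt{92416 + 81}} = - \frac{1}{183 \sqrt{92497}} = - \frac{\frac{1}{92497} \sqrt{92497}}{183} = - \frac{\sqrt{92497}}{16926951}$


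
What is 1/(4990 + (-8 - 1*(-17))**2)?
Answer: 1/5071 ≈ 0.00019720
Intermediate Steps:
1/(4990 + (-8 - 1*(-17))**2) = 1/(4990 + (-8 + 17)**2) = 1/(4990 + 9**2) = 1/(4990 + 81) = 1/5071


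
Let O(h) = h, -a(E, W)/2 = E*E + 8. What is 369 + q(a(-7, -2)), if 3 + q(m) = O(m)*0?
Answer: 366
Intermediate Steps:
a(E, W) = -16 - 2*E² (a(E, W) = -2*(E*E + 8) = -2*(E² + 8) = -2*(8 + E²) = -16 - 2*E²)
q(m) = -3 (q(m) = -3 + m*0 = -3 + 0 = -3)
369 + q(a(-7, -2)) = 369 - 3 = 366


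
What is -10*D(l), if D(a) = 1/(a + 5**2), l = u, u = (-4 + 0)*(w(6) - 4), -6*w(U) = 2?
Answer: -30/127 ≈ -0.23622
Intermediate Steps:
w(U) = -1/3 (w(U) = -1/6*2 = -1/3)
u = 52/3 (u = (-4 + 0)*(-1/3 - 4) = -4*(-13/3) = 52/3 ≈ 17.333)
l = 52/3 ≈ 17.333
D(a) = 1/(25 + a) (D(a) = 1/(a + 25) = 1/(25 + a))
-10*D(l) = -10/(25 + 52/3) = -10/127/3 = -10*3/127 = -30/127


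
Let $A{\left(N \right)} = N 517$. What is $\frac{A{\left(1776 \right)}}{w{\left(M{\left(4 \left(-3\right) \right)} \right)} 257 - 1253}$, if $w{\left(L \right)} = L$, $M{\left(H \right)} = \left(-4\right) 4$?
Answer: $- \frac{24816}{145} \approx -171.14$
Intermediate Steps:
$A{\left(N \right)} = 517 N$
$M{\left(H \right)} = -16$
$\frac{A{\left(1776 \right)}}{w{\left(M{\left(4 \left(-3\right) \right)} \right)} 257 - 1253} = \frac{517 \cdot 1776}{\left(-16\right) 257 - 1253} = \frac{918192}{-4112 - 1253} = \frac{918192}{-5365} = 918192 \left(- \frac{1}{5365}\right) = - \frac{24816}{145}$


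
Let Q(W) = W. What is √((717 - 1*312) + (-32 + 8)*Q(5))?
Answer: √285 ≈ 16.882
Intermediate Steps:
√((717 - 1*312) + (-32 + 8)*Q(5)) = √((717 - 1*312) + (-32 + 8)*5) = √((717 - 312) - 24*5) = √(405 - 120) = √285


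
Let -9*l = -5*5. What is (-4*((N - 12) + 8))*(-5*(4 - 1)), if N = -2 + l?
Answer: -580/3 ≈ -193.33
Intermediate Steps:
l = 25/9 (l = -(-5)*5/9 = -⅑*(-25) = 25/9 ≈ 2.7778)
N = 7/9 (N = -2 + 25/9 = 7/9 ≈ 0.77778)
(-4*((N - 12) + 8))*(-5*(4 - 1)) = (-4*((7/9 - 12) + 8))*(-5*(4 - 1)) = (-4*(-101/9 + 8))*(-5*3) = -4*(-29/9)*(-15) = (116/9)*(-15) = -580/3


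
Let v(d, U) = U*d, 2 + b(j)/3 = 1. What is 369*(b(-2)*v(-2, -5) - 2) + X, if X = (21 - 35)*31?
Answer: -12242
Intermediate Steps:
b(j) = -3 (b(j) = -6 + 3*1 = -6 + 3 = -3)
X = -434 (X = -14*31 = -434)
369*(b(-2)*v(-2, -5) - 2) + X = 369*(-(-15)*(-2) - 2) - 434 = 369*(-3*10 - 2) - 434 = 369*(-30 - 2) - 434 = 369*(-32) - 434 = -11808 - 434 = -12242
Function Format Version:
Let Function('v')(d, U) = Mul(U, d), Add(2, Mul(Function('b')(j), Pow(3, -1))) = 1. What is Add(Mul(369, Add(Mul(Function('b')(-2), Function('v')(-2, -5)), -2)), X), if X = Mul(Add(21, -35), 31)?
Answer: -12242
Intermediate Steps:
Function('b')(j) = -3 (Function('b')(j) = Add(-6, Mul(3, 1)) = Add(-6, 3) = -3)
X = -434 (X = Mul(-14, 31) = -434)
Add(Mul(369, Add(Mul(Function('b')(-2), Function('v')(-2, -5)), -2)), X) = Add(Mul(369, Add(Mul(-3, Mul(-5, -2)), -2)), -434) = Add(Mul(369, Add(Mul(-3, 10), -2)), -434) = Add(Mul(369, Add(-30, -2)), -434) = Add(Mul(369, -32), -434) = Add(-11808, -434) = -12242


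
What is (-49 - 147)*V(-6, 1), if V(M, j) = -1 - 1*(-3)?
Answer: -392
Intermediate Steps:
V(M, j) = 2 (V(M, j) = -1 + 3 = 2)
(-49 - 147)*V(-6, 1) = (-49 - 147)*2 = -196*2 = -392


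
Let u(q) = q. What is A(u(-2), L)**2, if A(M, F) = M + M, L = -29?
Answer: 16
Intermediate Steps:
A(M, F) = 2*M
A(u(-2), L)**2 = (2*(-2))**2 = (-4)**2 = 16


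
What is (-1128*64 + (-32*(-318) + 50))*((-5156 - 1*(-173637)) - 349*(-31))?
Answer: -11110503800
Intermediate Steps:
(-1128*64 + (-32*(-318) + 50))*((-5156 - 1*(-173637)) - 349*(-31)) = (-72192 + (10176 + 50))*((-5156 + 173637) + 10819) = (-72192 + 10226)*(168481 + 10819) = -61966*179300 = -11110503800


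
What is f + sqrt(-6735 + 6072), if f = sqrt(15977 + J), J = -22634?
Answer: I*(sqrt(663) + sqrt(6657)) ≈ 107.34*I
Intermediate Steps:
f = I*sqrt(6657) (f = sqrt(15977 - 22634) = sqrt(-6657) = I*sqrt(6657) ≈ 81.59*I)
f + sqrt(-6735 + 6072) = I*sqrt(6657) + sqrt(-6735 + 6072) = I*sqrt(6657) + sqrt(-663) = I*sqrt(6657) + I*sqrt(663) = I*sqrt(663) + I*sqrt(6657)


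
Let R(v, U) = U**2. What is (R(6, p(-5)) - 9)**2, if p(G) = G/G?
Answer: 64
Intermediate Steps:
p(G) = 1
(R(6, p(-5)) - 9)**2 = (1**2 - 9)**2 = (1 - 9)**2 = (-8)**2 = 64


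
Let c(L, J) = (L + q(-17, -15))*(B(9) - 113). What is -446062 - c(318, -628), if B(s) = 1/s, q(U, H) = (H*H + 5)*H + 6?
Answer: -2396858/3 ≈ -7.9895e+5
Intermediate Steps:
q(U, H) = 6 + H*(5 + H²) (q(U, H) = (H² + 5)*H + 6 = (5 + H²)*H + 6 = H*(5 + H²) + 6 = 6 + H*(5 + H²))
c(L, J) = 1166368/3 - 1016*L/9 (c(L, J) = (L + (6 + (-15)³ + 5*(-15)))*(1/9 - 113) = (L + (6 - 3375 - 75))*(⅑ - 113) = (L - 3444)*(-1016/9) = (-3444 + L)*(-1016/9) = 1166368/3 - 1016*L/9)
-446062 - c(318, -628) = -446062 - (1166368/3 - 1016/9*318) = -446062 - (1166368/3 - 107696/3) = -446062 - 1*1058672/3 = -446062 - 1058672/3 = -2396858/3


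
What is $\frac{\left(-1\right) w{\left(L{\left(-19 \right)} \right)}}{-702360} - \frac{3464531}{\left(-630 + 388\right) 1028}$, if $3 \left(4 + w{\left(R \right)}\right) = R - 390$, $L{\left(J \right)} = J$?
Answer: $\frac{456246202799}{32761933380} \approx 13.926$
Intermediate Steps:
$w{\left(R \right)} = -134 + \frac{R}{3}$ ($w{\left(R \right)} = -4 + \frac{R - 390}{3} = -4 + \frac{-390 + R}{3} = -4 + \left(-130 + \frac{R}{3}\right) = -134 + \frac{R}{3}$)
$\frac{\left(-1\right) w{\left(L{\left(-19 \right)} \right)}}{-702360} - \frac{3464531}{\left(-630 + 388\right) 1028} = \frac{\left(-1\right) \left(-134 + \frac{1}{3} \left(-19\right)\right)}{-702360} - \frac{3464531}{\left(-630 + 388\right) 1028} = - (-134 - \frac{19}{3}) \left(- \frac{1}{702360}\right) - \frac{3464531}{\left(-242\right) 1028} = \left(-1\right) \left(- \frac{421}{3}\right) \left(- \frac{1}{702360}\right) - \frac{3464531}{-248776} = \frac{421}{3} \left(- \frac{1}{702360}\right) - - \frac{3464531}{248776} = - \frac{421}{2107080} + \frac{3464531}{248776} = \frac{456246202799}{32761933380}$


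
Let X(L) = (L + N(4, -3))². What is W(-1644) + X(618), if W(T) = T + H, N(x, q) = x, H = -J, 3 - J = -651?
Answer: 384586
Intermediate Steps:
J = 654 (J = 3 - 1*(-651) = 3 + 651 = 654)
H = -654 (H = -1*654 = -654)
X(L) = (4 + L)² (X(L) = (L + 4)² = (4 + L)²)
W(T) = -654 + T (W(T) = T - 654 = -654 + T)
W(-1644) + X(618) = (-654 - 1644) + (4 + 618)² = -2298 + 622² = -2298 + 386884 = 384586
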